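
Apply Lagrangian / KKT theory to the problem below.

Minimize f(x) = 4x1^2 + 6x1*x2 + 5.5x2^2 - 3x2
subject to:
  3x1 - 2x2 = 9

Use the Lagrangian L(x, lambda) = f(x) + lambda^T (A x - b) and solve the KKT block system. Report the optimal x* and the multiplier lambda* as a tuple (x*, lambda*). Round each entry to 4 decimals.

Form the Lagrangian:
  L(x, lambda) = (1/2) x^T Q x + c^T x + lambda^T (A x - b)
Stationarity (grad_x L = 0): Q x + c + A^T lambda = 0.
Primal feasibility: A x = b.

This gives the KKT block system:
  [ Q   A^T ] [ x     ]   [-c ]
  [ A    0  ] [ lambda ] = [ b ]

Solving the linear system:
  x*      = (2.0837, -1.3744)
  lambda* = (-2.8079)
  f(x*)   = 14.697

x* = (2.0837, -1.3744), lambda* = (-2.8079)


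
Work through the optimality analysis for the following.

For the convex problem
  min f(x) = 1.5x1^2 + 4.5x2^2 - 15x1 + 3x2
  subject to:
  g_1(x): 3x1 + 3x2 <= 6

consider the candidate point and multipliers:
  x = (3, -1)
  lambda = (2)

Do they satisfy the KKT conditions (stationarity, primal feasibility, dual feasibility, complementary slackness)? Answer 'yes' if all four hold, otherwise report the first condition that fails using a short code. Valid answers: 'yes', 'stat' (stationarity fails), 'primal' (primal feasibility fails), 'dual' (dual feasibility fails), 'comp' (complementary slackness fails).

Gradient of f: grad f(x) = Q x + c = (-6, -6)
Constraint values g_i(x) = a_i^T x - b_i:
  g_1((3, -1)) = 0
Stationarity residual: grad f(x) + sum_i lambda_i a_i = (0, 0)
  -> stationarity OK
Primal feasibility (all g_i <= 0): OK
Dual feasibility (all lambda_i >= 0): OK
Complementary slackness (lambda_i * g_i(x) = 0 for all i): OK

Verdict: yes, KKT holds.

yes


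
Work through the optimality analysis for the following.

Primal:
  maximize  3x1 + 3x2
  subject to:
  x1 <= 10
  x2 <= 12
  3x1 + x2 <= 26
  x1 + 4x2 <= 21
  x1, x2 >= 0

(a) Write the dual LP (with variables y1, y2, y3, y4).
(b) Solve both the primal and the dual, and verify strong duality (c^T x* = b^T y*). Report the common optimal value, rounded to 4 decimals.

The standard primal-dual pair for 'max c^T x s.t. A x <= b, x >= 0' is:
  Dual:  min b^T y  s.t.  A^T y >= c,  y >= 0.

So the dual LP is:
  minimize  10y1 + 12y2 + 26y3 + 21y4
  subject to:
    y1 + 3y3 + y4 >= 3
    y2 + y3 + 4y4 >= 3
    y1, y2, y3, y4 >= 0

Solving the primal: x* = (7.5455, 3.3636).
  primal value c^T x* = 32.7273.
Solving the dual: y* = (0, 0, 0.8182, 0.5455).
  dual value b^T y* = 32.7273.
Strong duality: c^T x* = b^T y*. Confirmed.

32.7273


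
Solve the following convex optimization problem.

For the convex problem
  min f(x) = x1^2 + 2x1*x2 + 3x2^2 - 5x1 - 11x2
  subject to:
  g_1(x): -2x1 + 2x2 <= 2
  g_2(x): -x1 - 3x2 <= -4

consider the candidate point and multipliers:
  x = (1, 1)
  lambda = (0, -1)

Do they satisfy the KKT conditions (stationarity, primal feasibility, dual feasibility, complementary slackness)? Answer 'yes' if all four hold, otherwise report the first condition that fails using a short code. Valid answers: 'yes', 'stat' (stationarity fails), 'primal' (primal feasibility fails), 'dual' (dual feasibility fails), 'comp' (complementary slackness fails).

Gradient of f: grad f(x) = Q x + c = (-1, -3)
Constraint values g_i(x) = a_i^T x - b_i:
  g_1((1, 1)) = -2
  g_2((1, 1)) = 0
Stationarity residual: grad f(x) + sum_i lambda_i a_i = (0, 0)
  -> stationarity OK
Primal feasibility (all g_i <= 0): OK
Dual feasibility (all lambda_i >= 0): FAILS
Complementary slackness (lambda_i * g_i(x) = 0 for all i): OK

Verdict: the first failing condition is dual_feasibility -> dual.

dual


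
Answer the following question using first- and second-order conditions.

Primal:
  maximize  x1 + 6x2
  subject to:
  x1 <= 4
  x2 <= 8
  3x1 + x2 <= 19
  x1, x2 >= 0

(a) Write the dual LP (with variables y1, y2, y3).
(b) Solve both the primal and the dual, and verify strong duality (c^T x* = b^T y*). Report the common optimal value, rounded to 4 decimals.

The standard primal-dual pair for 'max c^T x s.t. A x <= b, x >= 0' is:
  Dual:  min b^T y  s.t.  A^T y >= c,  y >= 0.

So the dual LP is:
  minimize  4y1 + 8y2 + 19y3
  subject to:
    y1 + 3y3 >= 1
    y2 + y3 >= 6
    y1, y2, y3 >= 0

Solving the primal: x* = (3.6667, 8).
  primal value c^T x* = 51.6667.
Solving the dual: y* = (0, 5.6667, 0.3333).
  dual value b^T y* = 51.6667.
Strong duality: c^T x* = b^T y*. Confirmed.

51.6667


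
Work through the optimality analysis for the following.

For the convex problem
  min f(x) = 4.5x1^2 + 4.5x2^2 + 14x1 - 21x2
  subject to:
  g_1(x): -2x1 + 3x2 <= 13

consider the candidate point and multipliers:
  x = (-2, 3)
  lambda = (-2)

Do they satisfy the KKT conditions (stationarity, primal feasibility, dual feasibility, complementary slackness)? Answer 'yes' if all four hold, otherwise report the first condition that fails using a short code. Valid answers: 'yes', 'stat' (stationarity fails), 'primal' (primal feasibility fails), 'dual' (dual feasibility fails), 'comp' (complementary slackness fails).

Gradient of f: grad f(x) = Q x + c = (-4, 6)
Constraint values g_i(x) = a_i^T x - b_i:
  g_1((-2, 3)) = 0
Stationarity residual: grad f(x) + sum_i lambda_i a_i = (0, 0)
  -> stationarity OK
Primal feasibility (all g_i <= 0): OK
Dual feasibility (all lambda_i >= 0): FAILS
Complementary slackness (lambda_i * g_i(x) = 0 for all i): OK

Verdict: the first failing condition is dual_feasibility -> dual.

dual


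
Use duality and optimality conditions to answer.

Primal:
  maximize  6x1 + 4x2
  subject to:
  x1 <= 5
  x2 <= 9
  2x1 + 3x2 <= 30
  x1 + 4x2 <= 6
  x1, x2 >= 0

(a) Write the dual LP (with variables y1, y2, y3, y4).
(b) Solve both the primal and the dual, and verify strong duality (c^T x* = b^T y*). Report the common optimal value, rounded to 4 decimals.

The standard primal-dual pair for 'max c^T x s.t. A x <= b, x >= 0' is:
  Dual:  min b^T y  s.t.  A^T y >= c,  y >= 0.

So the dual LP is:
  minimize  5y1 + 9y2 + 30y3 + 6y4
  subject to:
    y1 + 2y3 + y4 >= 6
    y2 + 3y3 + 4y4 >= 4
    y1, y2, y3, y4 >= 0

Solving the primal: x* = (5, 0.25).
  primal value c^T x* = 31.
Solving the dual: y* = (5, 0, 0, 1).
  dual value b^T y* = 31.
Strong duality: c^T x* = b^T y*. Confirmed.

31


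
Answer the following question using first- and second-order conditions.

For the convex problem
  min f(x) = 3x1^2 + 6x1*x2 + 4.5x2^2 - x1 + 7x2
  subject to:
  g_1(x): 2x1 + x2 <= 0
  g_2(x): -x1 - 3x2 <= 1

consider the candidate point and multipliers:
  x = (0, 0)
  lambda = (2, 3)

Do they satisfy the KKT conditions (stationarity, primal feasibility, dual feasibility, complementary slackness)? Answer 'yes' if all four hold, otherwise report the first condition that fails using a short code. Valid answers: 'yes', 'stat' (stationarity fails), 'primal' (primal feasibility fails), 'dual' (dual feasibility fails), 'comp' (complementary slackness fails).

Gradient of f: grad f(x) = Q x + c = (-1, 7)
Constraint values g_i(x) = a_i^T x - b_i:
  g_1((0, 0)) = 0
  g_2((0, 0)) = -1
Stationarity residual: grad f(x) + sum_i lambda_i a_i = (0, 0)
  -> stationarity OK
Primal feasibility (all g_i <= 0): OK
Dual feasibility (all lambda_i >= 0): OK
Complementary slackness (lambda_i * g_i(x) = 0 for all i): FAILS

Verdict: the first failing condition is complementary_slackness -> comp.

comp


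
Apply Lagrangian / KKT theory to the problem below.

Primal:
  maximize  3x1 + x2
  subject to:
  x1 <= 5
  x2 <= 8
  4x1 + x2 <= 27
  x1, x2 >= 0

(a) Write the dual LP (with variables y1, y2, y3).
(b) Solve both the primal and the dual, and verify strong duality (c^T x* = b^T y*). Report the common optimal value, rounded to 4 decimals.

The standard primal-dual pair for 'max c^T x s.t. A x <= b, x >= 0' is:
  Dual:  min b^T y  s.t.  A^T y >= c,  y >= 0.

So the dual LP is:
  minimize  5y1 + 8y2 + 27y3
  subject to:
    y1 + 4y3 >= 3
    y2 + y3 >= 1
    y1, y2, y3 >= 0

Solving the primal: x* = (4.75, 8).
  primal value c^T x* = 22.25.
Solving the dual: y* = (0, 0.25, 0.75).
  dual value b^T y* = 22.25.
Strong duality: c^T x* = b^T y*. Confirmed.

22.25


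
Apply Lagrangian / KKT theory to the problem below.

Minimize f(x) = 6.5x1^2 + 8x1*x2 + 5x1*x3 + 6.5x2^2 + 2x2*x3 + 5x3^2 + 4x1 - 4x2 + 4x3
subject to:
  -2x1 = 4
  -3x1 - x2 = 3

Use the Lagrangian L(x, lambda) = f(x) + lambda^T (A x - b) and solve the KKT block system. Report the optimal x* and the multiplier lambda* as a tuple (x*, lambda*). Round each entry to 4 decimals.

Form the Lagrangian:
  L(x, lambda) = (1/2) x^T Q x + c^T x + lambda^T (A x - b)
Stationarity (grad_x L = 0): Q x + c + A^T lambda = 0.
Primal feasibility: A x = b.

This gives the KKT block system:
  [ Q   A^T ] [ x     ]   [-c ]
  [ A    0  ] [ lambda ] = [ b ]

Solving the linear system:
  x*      = (-2, 3, 0)
  lambda* = (-27.5, 19)
  f(x*)   = 16.5

x* = (-2, 3, 0), lambda* = (-27.5, 19)


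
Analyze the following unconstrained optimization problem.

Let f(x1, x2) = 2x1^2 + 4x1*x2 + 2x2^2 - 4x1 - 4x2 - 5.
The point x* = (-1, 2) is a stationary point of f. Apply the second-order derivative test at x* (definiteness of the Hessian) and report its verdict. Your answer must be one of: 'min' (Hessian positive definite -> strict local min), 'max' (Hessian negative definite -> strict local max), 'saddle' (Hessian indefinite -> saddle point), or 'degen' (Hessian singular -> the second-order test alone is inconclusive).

Compute the Hessian H = grad^2 f:
  H = [[4, 4], [4, 4]]
Verify stationarity: grad f(x*) = H x* + g = (0, 0).
Eigenvalues of H: 0, 8.
H has a zero eigenvalue (singular; positive semidefinite but not definite), so H is neither positive definite, negative definite, nor indefinite. The second-order test alone is inconclusive -> degen.
(Indeed, f is constant along the null direction of H through x*, so x* is not a strict local extremum.)

degen


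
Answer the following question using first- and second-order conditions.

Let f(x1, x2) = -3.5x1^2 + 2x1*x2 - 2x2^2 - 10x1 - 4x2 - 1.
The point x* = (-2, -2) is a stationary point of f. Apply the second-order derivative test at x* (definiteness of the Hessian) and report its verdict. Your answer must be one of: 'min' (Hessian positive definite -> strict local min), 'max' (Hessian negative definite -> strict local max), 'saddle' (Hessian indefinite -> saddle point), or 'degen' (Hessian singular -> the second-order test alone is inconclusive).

Compute the Hessian H = grad^2 f:
  H = [[-7, 2], [2, -4]]
Verify stationarity: grad f(x*) = H x* + g = (0, 0).
Eigenvalues of H: -8, -3.
Both eigenvalues < 0, so H is negative definite -> x* is a strict local max.

max


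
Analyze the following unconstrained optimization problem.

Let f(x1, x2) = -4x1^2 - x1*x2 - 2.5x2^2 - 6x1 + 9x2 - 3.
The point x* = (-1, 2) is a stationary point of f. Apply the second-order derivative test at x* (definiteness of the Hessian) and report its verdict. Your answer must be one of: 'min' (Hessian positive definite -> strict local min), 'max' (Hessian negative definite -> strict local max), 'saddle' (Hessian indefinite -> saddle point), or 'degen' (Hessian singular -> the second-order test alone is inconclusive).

Compute the Hessian H = grad^2 f:
  H = [[-8, -1], [-1, -5]]
Verify stationarity: grad f(x*) = H x* + g = (0, 0).
Eigenvalues of H: -8.3028, -4.6972.
Both eigenvalues < 0, so H is negative definite -> x* is a strict local max.

max


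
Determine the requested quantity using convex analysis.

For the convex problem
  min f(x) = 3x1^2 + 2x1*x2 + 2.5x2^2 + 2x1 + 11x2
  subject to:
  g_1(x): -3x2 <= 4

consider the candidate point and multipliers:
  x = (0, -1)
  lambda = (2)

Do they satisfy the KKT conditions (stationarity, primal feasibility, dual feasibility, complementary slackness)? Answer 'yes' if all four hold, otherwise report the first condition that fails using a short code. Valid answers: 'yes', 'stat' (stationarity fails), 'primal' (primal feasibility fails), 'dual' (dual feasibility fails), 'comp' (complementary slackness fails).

Gradient of f: grad f(x) = Q x + c = (0, 6)
Constraint values g_i(x) = a_i^T x - b_i:
  g_1((0, -1)) = -1
Stationarity residual: grad f(x) + sum_i lambda_i a_i = (0, 0)
  -> stationarity OK
Primal feasibility (all g_i <= 0): OK
Dual feasibility (all lambda_i >= 0): OK
Complementary slackness (lambda_i * g_i(x) = 0 for all i): FAILS

Verdict: the first failing condition is complementary_slackness -> comp.

comp


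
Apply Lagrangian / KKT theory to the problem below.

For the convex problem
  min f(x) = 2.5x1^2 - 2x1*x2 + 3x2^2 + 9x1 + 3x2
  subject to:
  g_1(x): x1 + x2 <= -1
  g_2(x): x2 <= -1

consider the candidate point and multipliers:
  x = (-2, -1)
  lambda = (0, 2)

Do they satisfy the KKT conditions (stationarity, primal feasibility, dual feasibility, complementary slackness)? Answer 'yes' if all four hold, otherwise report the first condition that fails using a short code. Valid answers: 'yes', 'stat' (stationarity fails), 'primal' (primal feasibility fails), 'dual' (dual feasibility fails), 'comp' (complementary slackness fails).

Gradient of f: grad f(x) = Q x + c = (1, 1)
Constraint values g_i(x) = a_i^T x - b_i:
  g_1((-2, -1)) = -2
  g_2((-2, -1)) = 0
Stationarity residual: grad f(x) + sum_i lambda_i a_i = (1, 3)
  -> stationarity FAILS
Primal feasibility (all g_i <= 0): OK
Dual feasibility (all lambda_i >= 0): OK
Complementary slackness (lambda_i * g_i(x) = 0 for all i): OK

Verdict: the first failing condition is stationarity -> stat.

stat


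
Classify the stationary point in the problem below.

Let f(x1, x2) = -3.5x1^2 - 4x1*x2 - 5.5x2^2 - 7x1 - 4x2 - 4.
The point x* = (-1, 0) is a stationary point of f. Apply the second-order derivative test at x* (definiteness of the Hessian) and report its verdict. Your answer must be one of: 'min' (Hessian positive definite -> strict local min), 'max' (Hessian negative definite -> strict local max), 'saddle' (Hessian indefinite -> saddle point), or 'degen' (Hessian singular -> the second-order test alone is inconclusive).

Compute the Hessian H = grad^2 f:
  H = [[-7, -4], [-4, -11]]
Verify stationarity: grad f(x*) = H x* + g = (0, 0).
Eigenvalues of H: -13.4721, -4.5279.
Both eigenvalues < 0, so H is negative definite -> x* is a strict local max.

max


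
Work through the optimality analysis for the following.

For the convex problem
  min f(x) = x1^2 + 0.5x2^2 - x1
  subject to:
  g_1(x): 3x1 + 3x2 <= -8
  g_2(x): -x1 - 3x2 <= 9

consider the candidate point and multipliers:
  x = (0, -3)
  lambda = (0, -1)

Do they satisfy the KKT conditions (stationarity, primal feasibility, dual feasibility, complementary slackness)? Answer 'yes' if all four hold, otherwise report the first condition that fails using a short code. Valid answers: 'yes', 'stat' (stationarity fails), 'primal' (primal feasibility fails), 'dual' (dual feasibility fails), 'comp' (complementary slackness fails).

Gradient of f: grad f(x) = Q x + c = (-1, -3)
Constraint values g_i(x) = a_i^T x - b_i:
  g_1((0, -3)) = -1
  g_2((0, -3)) = 0
Stationarity residual: grad f(x) + sum_i lambda_i a_i = (0, 0)
  -> stationarity OK
Primal feasibility (all g_i <= 0): OK
Dual feasibility (all lambda_i >= 0): FAILS
Complementary slackness (lambda_i * g_i(x) = 0 for all i): OK

Verdict: the first failing condition is dual_feasibility -> dual.

dual


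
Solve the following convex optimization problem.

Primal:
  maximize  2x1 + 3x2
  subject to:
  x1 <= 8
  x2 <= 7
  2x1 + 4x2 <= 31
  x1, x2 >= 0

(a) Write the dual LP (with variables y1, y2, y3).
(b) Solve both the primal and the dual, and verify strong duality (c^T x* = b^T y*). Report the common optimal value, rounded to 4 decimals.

The standard primal-dual pair for 'max c^T x s.t. A x <= b, x >= 0' is:
  Dual:  min b^T y  s.t.  A^T y >= c,  y >= 0.

So the dual LP is:
  minimize  8y1 + 7y2 + 31y3
  subject to:
    y1 + 2y3 >= 2
    y2 + 4y3 >= 3
    y1, y2, y3 >= 0

Solving the primal: x* = (8, 3.75).
  primal value c^T x* = 27.25.
Solving the dual: y* = (0.5, 0, 0.75).
  dual value b^T y* = 27.25.
Strong duality: c^T x* = b^T y*. Confirmed.

27.25


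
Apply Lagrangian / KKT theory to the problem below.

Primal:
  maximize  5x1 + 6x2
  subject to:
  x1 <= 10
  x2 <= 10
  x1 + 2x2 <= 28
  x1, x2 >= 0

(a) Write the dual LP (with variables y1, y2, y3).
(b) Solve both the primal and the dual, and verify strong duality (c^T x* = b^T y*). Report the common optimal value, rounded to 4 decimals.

The standard primal-dual pair for 'max c^T x s.t. A x <= b, x >= 0' is:
  Dual:  min b^T y  s.t.  A^T y >= c,  y >= 0.

So the dual LP is:
  minimize  10y1 + 10y2 + 28y3
  subject to:
    y1 + y3 >= 5
    y2 + 2y3 >= 6
    y1, y2, y3 >= 0

Solving the primal: x* = (10, 9).
  primal value c^T x* = 104.
Solving the dual: y* = (2, 0, 3).
  dual value b^T y* = 104.
Strong duality: c^T x* = b^T y*. Confirmed.

104


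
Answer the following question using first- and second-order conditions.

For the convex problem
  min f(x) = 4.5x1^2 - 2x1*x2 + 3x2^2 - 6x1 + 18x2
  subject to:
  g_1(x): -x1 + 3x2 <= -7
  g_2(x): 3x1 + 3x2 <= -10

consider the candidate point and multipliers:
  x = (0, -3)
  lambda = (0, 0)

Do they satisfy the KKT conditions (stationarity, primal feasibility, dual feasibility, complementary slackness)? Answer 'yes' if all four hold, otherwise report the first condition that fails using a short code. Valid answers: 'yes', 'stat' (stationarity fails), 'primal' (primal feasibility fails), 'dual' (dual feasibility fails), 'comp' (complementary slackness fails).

Gradient of f: grad f(x) = Q x + c = (0, 0)
Constraint values g_i(x) = a_i^T x - b_i:
  g_1((0, -3)) = -2
  g_2((0, -3)) = 1
Stationarity residual: grad f(x) + sum_i lambda_i a_i = (0, 0)
  -> stationarity OK
Primal feasibility (all g_i <= 0): FAILS
Dual feasibility (all lambda_i >= 0): OK
Complementary slackness (lambda_i * g_i(x) = 0 for all i): OK

Verdict: the first failing condition is primal_feasibility -> primal.

primal


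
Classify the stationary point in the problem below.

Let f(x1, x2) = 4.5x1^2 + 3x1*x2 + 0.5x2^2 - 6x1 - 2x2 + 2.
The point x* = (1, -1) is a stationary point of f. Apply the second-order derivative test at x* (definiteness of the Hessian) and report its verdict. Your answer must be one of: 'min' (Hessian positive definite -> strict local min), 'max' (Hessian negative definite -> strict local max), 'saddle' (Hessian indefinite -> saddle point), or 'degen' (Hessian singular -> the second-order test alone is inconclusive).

Compute the Hessian H = grad^2 f:
  H = [[9, 3], [3, 1]]
Verify stationarity: grad f(x*) = H x* + g = (0, 0).
Eigenvalues of H: 0, 10.
H has a zero eigenvalue (singular; positive semidefinite but not definite), so H is neither positive definite, negative definite, nor indefinite. The second-order test alone is inconclusive -> degen.
(Indeed, f is constant along the null direction of H through x*, so x* is not a strict local extremum.)

degen


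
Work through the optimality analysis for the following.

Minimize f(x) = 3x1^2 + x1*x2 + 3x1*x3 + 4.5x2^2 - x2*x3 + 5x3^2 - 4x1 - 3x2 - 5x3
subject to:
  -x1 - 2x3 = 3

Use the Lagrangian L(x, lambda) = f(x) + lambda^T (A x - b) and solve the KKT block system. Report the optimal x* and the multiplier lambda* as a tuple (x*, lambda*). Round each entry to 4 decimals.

Form the Lagrangian:
  L(x, lambda) = (1/2) x^T Q x + c^T x + lambda^T (A x - b)
Stationarity (grad_x L = 0): Q x + c + A^T lambda = 0.
Primal feasibility: A x = b.

This gives the KKT block system:
  [ Q   A^T ] [ x     ]   [-c ]
  [ A    0  ] [ lambda ] = [ b ]

Solving the linear system:
  x*      = (-0.3333, 0.2222, -1.3333)
  lambda* = (-9.7778)
  f(x*)   = 18.3333

x* = (-0.3333, 0.2222, -1.3333), lambda* = (-9.7778)


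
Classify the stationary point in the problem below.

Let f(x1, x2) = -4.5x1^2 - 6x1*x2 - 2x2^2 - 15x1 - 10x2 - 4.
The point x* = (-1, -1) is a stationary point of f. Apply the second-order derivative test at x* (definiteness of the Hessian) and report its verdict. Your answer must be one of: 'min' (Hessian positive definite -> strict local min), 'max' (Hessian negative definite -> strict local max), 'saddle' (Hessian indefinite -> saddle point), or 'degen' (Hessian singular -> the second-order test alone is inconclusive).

Compute the Hessian H = grad^2 f:
  H = [[-9, -6], [-6, -4]]
Verify stationarity: grad f(x*) = H x* + g = (0, 0).
Eigenvalues of H: -13, 0.
H has a zero eigenvalue (singular; negative semidefinite but not definite), so H is neither positive definite, negative definite, nor indefinite. The second-order test alone is inconclusive -> degen.
(Indeed, f is constant along the null direction of H through x*, so x* is not a strict local extremum.)

degen


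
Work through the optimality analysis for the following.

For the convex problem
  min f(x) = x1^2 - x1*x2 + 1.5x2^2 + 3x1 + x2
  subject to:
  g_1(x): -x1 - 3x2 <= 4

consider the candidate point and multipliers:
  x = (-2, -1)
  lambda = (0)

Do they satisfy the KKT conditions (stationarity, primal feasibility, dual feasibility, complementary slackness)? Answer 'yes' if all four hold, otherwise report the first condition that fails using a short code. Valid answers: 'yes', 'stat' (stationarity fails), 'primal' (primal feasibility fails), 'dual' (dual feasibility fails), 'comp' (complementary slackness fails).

Gradient of f: grad f(x) = Q x + c = (0, 0)
Constraint values g_i(x) = a_i^T x - b_i:
  g_1((-2, -1)) = 1
Stationarity residual: grad f(x) + sum_i lambda_i a_i = (0, 0)
  -> stationarity OK
Primal feasibility (all g_i <= 0): FAILS
Dual feasibility (all lambda_i >= 0): OK
Complementary slackness (lambda_i * g_i(x) = 0 for all i): OK

Verdict: the first failing condition is primal_feasibility -> primal.

primal


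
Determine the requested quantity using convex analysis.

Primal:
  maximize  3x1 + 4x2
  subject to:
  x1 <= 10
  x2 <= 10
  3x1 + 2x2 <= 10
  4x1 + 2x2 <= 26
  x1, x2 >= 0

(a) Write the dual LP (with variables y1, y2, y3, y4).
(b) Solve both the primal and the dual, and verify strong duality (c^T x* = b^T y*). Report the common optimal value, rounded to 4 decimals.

The standard primal-dual pair for 'max c^T x s.t. A x <= b, x >= 0' is:
  Dual:  min b^T y  s.t.  A^T y >= c,  y >= 0.

So the dual LP is:
  minimize  10y1 + 10y2 + 10y3 + 26y4
  subject to:
    y1 + 3y3 + 4y4 >= 3
    y2 + 2y3 + 2y4 >= 4
    y1, y2, y3, y4 >= 0

Solving the primal: x* = (0, 5).
  primal value c^T x* = 20.
Solving the dual: y* = (0, 0, 2, 0).
  dual value b^T y* = 20.
Strong duality: c^T x* = b^T y*. Confirmed.

20


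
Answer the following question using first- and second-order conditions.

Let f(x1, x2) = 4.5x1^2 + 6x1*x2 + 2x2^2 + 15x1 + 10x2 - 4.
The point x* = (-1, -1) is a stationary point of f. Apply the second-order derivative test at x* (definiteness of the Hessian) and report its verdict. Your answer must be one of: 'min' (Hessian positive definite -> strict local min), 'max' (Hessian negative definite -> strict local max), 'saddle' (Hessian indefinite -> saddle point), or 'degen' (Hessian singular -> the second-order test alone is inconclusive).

Compute the Hessian H = grad^2 f:
  H = [[9, 6], [6, 4]]
Verify stationarity: grad f(x*) = H x* + g = (0, 0).
Eigenvalues of H: 0, 13.
H has a zero eigenvalue (singular; positive semidefinite but not definite), so H is neither positive definite, negative definite, nor indefinite. The second-order test alone is inconclusive -> degen.
(Indeed, f is constant along the null direction of H through x*, so x* is not a strict local extremum.)

degen


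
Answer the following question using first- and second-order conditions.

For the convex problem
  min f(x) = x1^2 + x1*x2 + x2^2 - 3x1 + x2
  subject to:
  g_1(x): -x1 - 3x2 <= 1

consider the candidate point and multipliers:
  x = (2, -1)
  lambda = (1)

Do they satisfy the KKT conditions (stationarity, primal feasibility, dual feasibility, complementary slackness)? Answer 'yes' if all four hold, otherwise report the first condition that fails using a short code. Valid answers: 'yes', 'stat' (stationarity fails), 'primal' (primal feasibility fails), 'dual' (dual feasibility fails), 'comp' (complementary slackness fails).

Gradient of f: grad f(x) = Q x + c = (0, 1)
Constraint values g_i(x) = a_i^T x - b_i:
  g_1((2, -1)) = 0
Stationarity residual: grad f(x) + sum_i lambda_i a_i = (-1, -2)
  -> stationarity FAILS
Primal feasibility (all g_i <= 0): OK
Dual feasibility (all lambda_i >= 0): OK
Complementary slackness (lambda_i * g_i(x) = 0 for all i): OK

Verdict: the first failing condition is stationarity -> stat.

stat


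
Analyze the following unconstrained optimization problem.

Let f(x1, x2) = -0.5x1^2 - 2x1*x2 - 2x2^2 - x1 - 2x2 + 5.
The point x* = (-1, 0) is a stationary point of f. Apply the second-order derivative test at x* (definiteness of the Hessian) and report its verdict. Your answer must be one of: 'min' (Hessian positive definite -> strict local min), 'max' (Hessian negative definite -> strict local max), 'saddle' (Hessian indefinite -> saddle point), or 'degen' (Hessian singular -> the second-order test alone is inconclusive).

Compute the Hessian H = grad^2 f:
  H = [[-1, -2], [-2, -4]]
Verify stationarity: grad f(x*) = H x* + g = (0, 0).
Eigenvalues of H: -5, 0.
H has a zero eigenvalue (singular; negative semidefinite but not definite), so H is neither positive definite, negative definite, nor indefinite. The second-order test alone is inconclusive -> degen.
(Indeed, f is constant along the null direction of H through x*, so x* is not a strict local extremum.)

degen


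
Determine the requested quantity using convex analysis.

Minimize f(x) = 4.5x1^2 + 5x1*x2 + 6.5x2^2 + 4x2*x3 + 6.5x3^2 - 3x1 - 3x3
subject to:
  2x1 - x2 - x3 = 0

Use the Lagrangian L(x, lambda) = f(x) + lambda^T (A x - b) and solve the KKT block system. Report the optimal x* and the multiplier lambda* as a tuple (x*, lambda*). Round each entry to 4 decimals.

Form the Lagrangian:
  L(x, lambda) = (1/2) x^T Q x + c^T x + lambda^T (A x - b)
Stationarity (grad_x L = 0): Q x + c + A^T lambda = 0.
Primal feasibility: A x = b.

This gives the KKT block system:
  [ Q   A^T ] [ x     ]   [-c ]
  [ A    0  ] [ lambda ] = [ b ]

Solving the linear system:
  x*      = (0.1324, -0.071, 0.3358)
  lambda* = (1.0818)
  f(x*)   = -0.7024

x* = (0.1324, -0.071, 0.3358), lambda* = (1.0818)


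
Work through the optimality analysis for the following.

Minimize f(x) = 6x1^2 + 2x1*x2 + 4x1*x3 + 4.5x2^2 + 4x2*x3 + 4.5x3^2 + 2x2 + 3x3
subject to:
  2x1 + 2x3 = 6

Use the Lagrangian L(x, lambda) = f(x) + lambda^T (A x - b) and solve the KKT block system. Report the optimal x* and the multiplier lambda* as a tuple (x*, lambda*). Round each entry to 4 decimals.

Form the Lagrangian:
  L(x, lambda) = (1/2) x^T Q x + c^T x + lambda^T (A x - b)
Stationarity (grad_x L = 0): Q x + c + A^T lambda = 0.
Primal feasibility: A x = b.

This gives the KKT block system:
  [ Q   A^T ] [ x     ]   [-c ]
  [ A    0  ] [ lambda ] = [ b ]

Solving the linear system:
  x*      = (1.1858, -1.292, 1.8142)
  lambda* = (-9.4513)
  f(x*)   = 29.7832

x* = (1.1858, -1.292, 1.8142), lambda* = (-9.4513)


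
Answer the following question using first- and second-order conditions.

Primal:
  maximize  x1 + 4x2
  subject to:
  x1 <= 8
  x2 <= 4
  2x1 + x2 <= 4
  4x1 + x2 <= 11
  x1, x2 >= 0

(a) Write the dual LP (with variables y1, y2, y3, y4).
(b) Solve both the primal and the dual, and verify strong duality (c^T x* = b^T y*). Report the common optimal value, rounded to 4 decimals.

The standard primal-dual pair for 'max c^T x s.t. A x <= b, x >= 0' is:
  Dual:  min b^T y  s.t.  A^T y >= c,  y >= 0.

So the dual LP is:
  minimize  8y1 + 4y2 + 4y3 + 11y4
  subject to:
    y1 + 2y3 + 4y4 >= 1
    y2 + y3 + y4 >= 4
    y1, y2, y3, y4 >= 0

Solving the primal: x* = (0, 4).
  primal value c^T x* = 16.
Solving the dual: y* = (0, 3.5, 0.5, 0).
  dual value b^T y* = 16.
Strong duality: c^T x* = b^T y*. Confirmed.

16


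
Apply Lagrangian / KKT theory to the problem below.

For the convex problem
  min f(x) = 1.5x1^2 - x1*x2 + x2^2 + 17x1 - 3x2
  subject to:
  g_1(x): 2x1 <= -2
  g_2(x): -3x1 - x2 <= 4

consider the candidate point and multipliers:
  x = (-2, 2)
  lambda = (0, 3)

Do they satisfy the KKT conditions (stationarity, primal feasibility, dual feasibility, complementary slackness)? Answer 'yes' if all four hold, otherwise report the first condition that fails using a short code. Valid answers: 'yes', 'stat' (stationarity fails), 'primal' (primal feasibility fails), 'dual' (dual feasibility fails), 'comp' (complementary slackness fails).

Gradient of f: grad f(x) = Q x + c = (9, 3)
Constraint values g_i(x) = a_i^T x - b_i:
  g_1((-2, 2)) = -2
  g_2((-2, 2)) = 0
Stationarity residual: grad f(x) + sum_i lambda_i a_i = (0, 0)
  -> stationarity OK
Primal feasibility (all g_i <= 0): OK
Dual feasibility (all lambda_i >= 0): OK
Complementary slackness (lambda_i * g_i(x) = 0 for all i): OK

Verdict: yes, KKT holds.

yes


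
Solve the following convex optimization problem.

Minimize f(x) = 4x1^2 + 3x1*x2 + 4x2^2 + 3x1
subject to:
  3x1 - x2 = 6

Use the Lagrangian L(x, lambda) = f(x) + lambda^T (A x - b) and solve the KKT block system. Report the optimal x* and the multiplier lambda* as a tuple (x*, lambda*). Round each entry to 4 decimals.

Form the Lagrangian:
  L(x, lambda) = (1/2) x^T Q x + c^T x + lambda^T (A x - b)
Stationarity (grad_x L = 0): Q x + c + A^T lambda = 0.
Primal feasibility: A x = b.

This gives the KKT block system:
  [ Q   A^T ] [ x     ]   [-c ]
  [ A    0  ] [ lambda ] = [ b ]

Solving the linear system:
  x*      = (1.6224, -1.1327)
  lambda* = (-4.1939)
  f(x*)   = 15.0153

x* = (1.6224, -1.1327), lambda* = (-4.1939)


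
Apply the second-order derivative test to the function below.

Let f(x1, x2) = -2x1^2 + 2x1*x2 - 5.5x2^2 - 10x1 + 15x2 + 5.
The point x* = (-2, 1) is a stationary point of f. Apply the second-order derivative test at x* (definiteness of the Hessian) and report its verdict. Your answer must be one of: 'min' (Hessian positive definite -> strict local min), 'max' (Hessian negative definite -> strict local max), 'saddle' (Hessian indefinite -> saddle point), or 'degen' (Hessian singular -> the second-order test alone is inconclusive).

Compute the Hessian H = grad^2 f:
  H = [[-4, 2], [2, -11]]
Verify stationarity: grad f(x*) = H x* + g = (0, 0).
Eigenvalues of H: -11.5311, -3.4689.
Both eigenvalues < 0, so H is negative definite -> x* is a strict local max.

max


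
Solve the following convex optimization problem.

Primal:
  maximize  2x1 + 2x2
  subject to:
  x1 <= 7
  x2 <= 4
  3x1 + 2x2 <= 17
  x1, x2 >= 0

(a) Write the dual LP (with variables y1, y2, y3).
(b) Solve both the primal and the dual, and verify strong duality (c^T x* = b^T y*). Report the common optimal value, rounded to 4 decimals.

The standard primal-dual pair for 'max c^T x s.t. A x <= b, x >= 0' is:
  Dual:  min b^T y  s.t.  A^T y >= c,  y >= 0.

So the dual LP is:
  minimize  7y1 + 4y2 + 17y3
  subject to:
    y1 + 3y3 >= 2
    y2 + 2y3 >= 2
    y1, y2, y3 >= 0

Solving the primal: x* = (3, 4).
  primal value c^T x* = 14.
Solving the dual: y* = (0, 0.6667, 0.6667).
  dual value b^T y* = 14.
Strong duality: c^T x* = b^T y*. Confirmed.

14


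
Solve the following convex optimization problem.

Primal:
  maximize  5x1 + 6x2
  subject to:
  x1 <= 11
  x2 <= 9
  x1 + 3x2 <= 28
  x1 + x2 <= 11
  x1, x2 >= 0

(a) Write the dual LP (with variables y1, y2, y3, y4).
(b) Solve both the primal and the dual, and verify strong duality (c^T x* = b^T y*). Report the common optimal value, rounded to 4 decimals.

The standard primal-dual pair for 'max c^T x s.t. A x <= b, x >= 0' is:
  Dual:  min b^T y  s.t.  A^T y >= c,  y >= 0.

So the dual LP is:
  minimize  11y1 + 9y2 + 28y3 + 11y4
  subject to:
    y1 + y3 + y4 >= 5
    y2 + 3y3 + y4 >= 6
    y1, y2, y3, y4 >= 0

Solving the primal: x* = (2.5, 8.5).
  primal value c^T x* = 63.5.
Solving the dual: y* = (0, 0, 0.5, 4.5).
  dual value b^T y* = 63.5.
Strong duality: c^T x* = b^T y*. Confirmed.

63.5


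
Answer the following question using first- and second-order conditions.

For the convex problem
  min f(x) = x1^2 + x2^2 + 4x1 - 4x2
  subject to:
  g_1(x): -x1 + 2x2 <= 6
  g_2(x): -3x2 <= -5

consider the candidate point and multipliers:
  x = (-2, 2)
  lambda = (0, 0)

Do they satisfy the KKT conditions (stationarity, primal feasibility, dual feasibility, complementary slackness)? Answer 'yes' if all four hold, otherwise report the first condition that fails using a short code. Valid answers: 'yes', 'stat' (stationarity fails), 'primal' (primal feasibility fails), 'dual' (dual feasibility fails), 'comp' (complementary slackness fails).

Gradient of f: grad f(x) = Q x + c = (0, 0)
Constraint values g_i(x) = a_i^T x - b_i:
  g_1((-2, 2)) = 0
  g_2((-2, 2)) = -1
Stationarity residual: grad f(x) + sum_i lambda_i a_i = (0, 0)
  -> stationarity OK
Primal feasibility (all g_i <= 0): OK
Dual feasibility (all lambda_i >= 0): OK
Complementary slackness (lambda_i * g_i(x) = 0 for all i): OK

Verdict: yes, KKT holds.

yes


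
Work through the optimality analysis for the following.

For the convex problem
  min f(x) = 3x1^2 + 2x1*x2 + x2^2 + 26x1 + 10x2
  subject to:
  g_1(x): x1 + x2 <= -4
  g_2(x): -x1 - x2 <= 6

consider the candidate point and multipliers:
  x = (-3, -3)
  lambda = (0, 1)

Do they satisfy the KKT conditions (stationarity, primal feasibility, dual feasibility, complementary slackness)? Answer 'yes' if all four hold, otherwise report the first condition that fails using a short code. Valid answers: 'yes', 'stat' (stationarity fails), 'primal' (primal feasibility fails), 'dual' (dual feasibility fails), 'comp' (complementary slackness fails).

Gradient of f: grad f(x) = Q x + c = (2, -2)
Constraint values g_i(x) = a_i^T x - b_i:
  g_1((-3, -3)) = -2
  g_2((-3, -3)) = 0
Stationarity residual: grad f(x) + sum_i lambda_i a_i = (1, -3)
  -> stationarity FAILS
Primal feasibility (all g_i <= 0): OK
Dual feasibility (all lambda_i >= 0): OK
Complementary slackness (lambda_i * g_i(x) = 0 for all i): OK

Verdict: the first failing condition is stationarity -> stat.

stat


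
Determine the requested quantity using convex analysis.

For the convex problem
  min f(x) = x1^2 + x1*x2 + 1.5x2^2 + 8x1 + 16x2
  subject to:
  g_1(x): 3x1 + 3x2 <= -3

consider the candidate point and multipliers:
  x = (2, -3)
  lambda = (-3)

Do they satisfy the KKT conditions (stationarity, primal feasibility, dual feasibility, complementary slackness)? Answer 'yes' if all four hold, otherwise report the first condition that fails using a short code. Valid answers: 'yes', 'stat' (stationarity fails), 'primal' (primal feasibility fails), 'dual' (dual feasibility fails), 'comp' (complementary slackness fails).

Gradient of f: grad f(x) = Q x + c = (9, 9)
Constraint values g_i(x) = a_i^T x - b_i:
  g_1((2, -3)) = 0
Stationarity residual: grad f(x) + sum_i lambda_i a_i = (0, 0)
  -> stationarity OK
Primal feasibility (all g_i <= 0): OK
Dual feasibility (all lambda_i >= 0): FAILS
Complementary slackness (lambda_i * g_i(x) = 0 for all i): OK

Verdict: the first failing condition is dual_feasibility -> dual.

dual


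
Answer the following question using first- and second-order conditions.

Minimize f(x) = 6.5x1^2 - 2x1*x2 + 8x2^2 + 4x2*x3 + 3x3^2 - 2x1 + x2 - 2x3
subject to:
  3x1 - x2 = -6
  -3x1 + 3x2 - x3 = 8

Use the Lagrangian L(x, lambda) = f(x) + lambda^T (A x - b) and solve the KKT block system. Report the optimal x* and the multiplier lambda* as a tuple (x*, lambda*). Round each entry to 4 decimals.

Form the Lagrangian:
  L(x, lambda) = (1/2) x^T Q x + c^T x + lambda^T (A x - b)
Stationarity (grad_x L = 0): Q x + c + A^T lambda = 0.
Primal feasibility: A x = b.

This gives the KKT block system:
  [ Q   A^T ] [ x     ]   [-c ]
  [ A    0  ] [ lambda ] = [ b ]

Solving the linear system:
  x*      = (-1.7604, 0.7188, -0.5624)
  lambda* = (6.2752, -2.499)
  f(x*)   = 31.504

x* = (-1.7604, 0.7188, -0.5624), lambda* = (6.2752, -2.499)


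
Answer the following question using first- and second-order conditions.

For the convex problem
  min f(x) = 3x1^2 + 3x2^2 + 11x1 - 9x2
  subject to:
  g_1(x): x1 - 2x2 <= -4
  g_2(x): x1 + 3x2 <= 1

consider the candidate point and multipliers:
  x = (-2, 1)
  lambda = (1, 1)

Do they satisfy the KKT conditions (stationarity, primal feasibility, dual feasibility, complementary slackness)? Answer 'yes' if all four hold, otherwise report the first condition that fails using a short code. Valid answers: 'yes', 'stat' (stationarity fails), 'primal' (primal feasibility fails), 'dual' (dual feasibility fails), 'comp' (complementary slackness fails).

Gradient of f: grad f(x) = Q x + c = (-1, -3)
Constraint values g_i(x) = a_i^T x - b_i:
  g_1((-2, 1)) = 0
  g_2((-2, 1)) = 0
Stationarity residual: grad f(x) + sum_i lambda_i a_i = (1, -2)
  -> stationarity FAILS
Primal feasibility (all g_i <= 0): OK
Dual feasibility (all lambda_i >= 0): OK
Complementary slackness (lambda_i * g_i(x) = 0 for all i): OK

Verdict: the first failing condition is stationarity -> stat.

stat


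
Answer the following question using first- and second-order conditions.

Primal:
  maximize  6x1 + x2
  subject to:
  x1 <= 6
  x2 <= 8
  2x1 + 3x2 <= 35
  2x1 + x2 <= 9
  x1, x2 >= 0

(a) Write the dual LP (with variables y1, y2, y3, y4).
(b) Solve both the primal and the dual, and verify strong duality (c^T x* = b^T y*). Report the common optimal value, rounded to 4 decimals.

The standard primal-dual pair for 'max c^T x s.t. A x <= b, x >= 0' is:
  Dual:  min b^T y  s.t.  A^T y >= c,  y >= 0.

So the dual LP is:
  minimize  6y1 + 8y2 + 35y3 + 9y4
  subject to:
    y1 + 2y3 + 2y4 >= 6
    y2 + 3y3 + y4 >= 1
    y1, y2, y3, y4 >= 0

Solving the primal: x* = (4.5, 0).
  primal value c^T x* = 27.
Solving the dual: y* = (0, 0, 0, 3).
  dual value b^T y* = 27.
Strong duality: c^T x* = b^T y*. Confirmed.

27


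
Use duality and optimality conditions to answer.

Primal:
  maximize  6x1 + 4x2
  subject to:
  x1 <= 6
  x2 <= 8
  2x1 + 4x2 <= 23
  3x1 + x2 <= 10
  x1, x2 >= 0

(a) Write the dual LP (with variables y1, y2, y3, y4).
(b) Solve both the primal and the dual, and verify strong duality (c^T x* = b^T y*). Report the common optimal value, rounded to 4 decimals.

The standard primal-dual pair for 'max c^T x s.t. A x <= b, x >= 0' is:
  Dual:  min b^T y  s.t.  A^T y >= c,  y >= 0.

So the dual LP is:
  minimize  6y1 + 8y2 + 23y3 + 10y4
  subject to:
    y1 + 2y3 + 3y4 >= 6
    y2 + 4y3 + y4 >= 4
    y1, y2, y3, y4 >= 0

Solving the primal: x* = (1.7, 4.9).
  primal value c^T x* = 29.8.
Solving the dual: y* = (0, 0, 0.6, 1.6).
  dual value b^T y* = 29.8.
Strong duality: c^T x* = b^T y*. Confirmed.

29.8


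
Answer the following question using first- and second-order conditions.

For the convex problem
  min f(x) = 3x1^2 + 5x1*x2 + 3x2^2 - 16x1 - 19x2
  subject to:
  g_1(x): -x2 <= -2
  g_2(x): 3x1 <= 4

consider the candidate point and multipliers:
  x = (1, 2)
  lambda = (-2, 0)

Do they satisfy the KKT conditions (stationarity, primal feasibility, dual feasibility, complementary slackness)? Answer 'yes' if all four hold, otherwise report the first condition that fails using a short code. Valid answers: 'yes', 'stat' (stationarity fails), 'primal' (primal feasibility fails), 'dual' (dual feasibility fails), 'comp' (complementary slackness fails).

Gradient of f: grad f(x) = Q x + c = (0, -2)
Constraint values g_i(x) = a_i^T x - b_i:
  g_1((1, 2)) = 0
  g_2((1, 2)) = -1
Stationarity residual: grad f(x) + sum_i lambda_i a_i = (0, 0)
  -> stationarity OK
Primal feasibility (all g_i <= 0): OK
Dual feasibility (all lambda_i >= 0): FAILS
Complementary slackness (lambda_i * g_i(x) = 0 for all i): OK

Verdict: the first failing condition is dual_feasibility -> dual.

dual


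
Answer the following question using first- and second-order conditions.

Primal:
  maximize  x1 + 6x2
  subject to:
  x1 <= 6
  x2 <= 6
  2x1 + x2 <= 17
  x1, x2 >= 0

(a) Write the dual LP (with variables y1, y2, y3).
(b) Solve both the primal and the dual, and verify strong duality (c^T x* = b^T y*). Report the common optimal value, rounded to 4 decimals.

The standard primal-dual pair for 'max c^T x s.t. A x <= b, x >= 0' is:
  Dual:  min b^T y  s.t.  A^T y >= c,  y >= 0.

So the dual LP is:
  minimize  6y1 + 6y2 + 17y3
  subject to:
    y1 + 2y3 >= 1
    y2 + y3 >= 6
    y1, y2, y3 >= 0

Solving the primal: x* = (5.5, 6).
  primal value c^T x* = 41.5.
Solving the dual: y* = (0, 5.5, 0.5).
  dual value b^T y* = 41.5.
Strong duality: c^T x* = b^T y*. Confirmed.

41.5
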